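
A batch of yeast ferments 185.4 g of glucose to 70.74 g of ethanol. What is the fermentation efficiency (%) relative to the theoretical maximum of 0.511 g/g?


Fermentation efficiency = (actual / (0.511 * glucose)) * 100
= (70.74 / (0.511 * 185.4)) * 100
= 74.6680%

74.6680%


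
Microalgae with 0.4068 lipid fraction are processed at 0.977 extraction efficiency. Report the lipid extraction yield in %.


Y = lipid_content * extraction_eff * 100
= 0.4068 * 0.977 * 100
= 39.7444%

39.7444%


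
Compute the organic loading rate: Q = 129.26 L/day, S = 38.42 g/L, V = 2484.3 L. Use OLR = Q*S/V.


OLR = Q * S / V
= 129.26 * 38.42 / 2484.3
= 1.9990 g/L/day

1.9990 g/L/day


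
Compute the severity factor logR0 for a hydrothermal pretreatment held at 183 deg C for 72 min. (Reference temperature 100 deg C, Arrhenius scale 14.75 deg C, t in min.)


logR0 = log10(t * exp((T - 100) / 14.75))
= log10(72 * exp((183 - 100) / 14.75))
= 4.3012

4.3012


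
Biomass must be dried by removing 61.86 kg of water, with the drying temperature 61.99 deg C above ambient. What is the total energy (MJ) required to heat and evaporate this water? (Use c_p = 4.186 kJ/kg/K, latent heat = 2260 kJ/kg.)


E = m_water * (4.186 * dT + 2260) / 1000
= 61.86 * (4.186 * 61.99 + 2260) / 1000
= 155.8557 MJ

155.8557 MJ


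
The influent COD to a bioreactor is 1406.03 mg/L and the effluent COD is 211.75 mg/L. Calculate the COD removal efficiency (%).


eta = (COD_in - COD_out) / COD_in * 100
= (1406.03 - 211.75) / 1406.03 * 100
= 84.9399%

84.9399%


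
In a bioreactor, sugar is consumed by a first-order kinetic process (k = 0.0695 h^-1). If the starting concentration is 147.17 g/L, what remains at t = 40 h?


S = S0 * exp(-k * t)
S = 147.17 * exp(-0.0695 * 40)
S = 9.1302 g/L

9.1302 g/L


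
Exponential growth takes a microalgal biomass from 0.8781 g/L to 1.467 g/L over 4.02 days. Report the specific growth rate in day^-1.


mu = ln(X2/X1) / dt
= ln(1.467/0.8781) / 4.02
= 0.1277 per day

0.1277 per day


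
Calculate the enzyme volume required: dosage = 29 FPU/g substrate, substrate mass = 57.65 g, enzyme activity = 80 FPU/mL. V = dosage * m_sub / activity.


V = dosage * m_sub / activity
V = 29 * 57.65 / 80
V = 20.8981 mL

20.8981 mL


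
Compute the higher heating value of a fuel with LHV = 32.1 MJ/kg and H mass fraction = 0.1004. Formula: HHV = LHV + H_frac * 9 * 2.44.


HHV = LHV + H_frac * 9 * 2.44
= 32.1 + 0.1004 * 9 * 2.44
= 34.3048 MJ/kg

34.3048 MJ/kg


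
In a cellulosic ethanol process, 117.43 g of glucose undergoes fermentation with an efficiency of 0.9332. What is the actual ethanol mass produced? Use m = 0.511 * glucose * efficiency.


Actual ethanol: m = 0.511 * 117.43 * 0.9332
m = 55.9983 g

55.9983 g


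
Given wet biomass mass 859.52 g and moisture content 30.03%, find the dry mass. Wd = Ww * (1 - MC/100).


Wd = Ww * (1 - MC/100)
= 859.52 * (1 - 30.03/100)
= 601.4061 g

601.4061 g


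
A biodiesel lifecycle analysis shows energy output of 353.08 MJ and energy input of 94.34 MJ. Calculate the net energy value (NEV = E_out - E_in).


NEV = E_out - E_in
= 353.08 - 94.34
= 258.7400 MJ

258.7400 MJ


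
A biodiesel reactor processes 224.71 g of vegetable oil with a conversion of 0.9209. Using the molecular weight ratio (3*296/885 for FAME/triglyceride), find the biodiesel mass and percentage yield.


m_FAME = oil * conv * (3 * 296 / 885) = oil * conv * (888/885)
= 224.71 * 0.9209 * 888 / 885
= 207.6369 g
Y = m_FAME / oil * 100 = conv * (888/885) * 100
= 0.9209 * 888 / 885 * 100
= 92.40%

207.6369 g FAME; Y = 92.40%


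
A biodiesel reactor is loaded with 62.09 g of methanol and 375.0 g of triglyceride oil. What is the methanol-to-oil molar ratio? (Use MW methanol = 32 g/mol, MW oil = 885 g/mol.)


Molar ratio = n_MeOH / n_oil = (MeOH/32) / (oil/885) = (MeOH * 885) / (32 * oil)
= (62.09 * 885) / (32 * 375.0)
= 4.5791

4.5791


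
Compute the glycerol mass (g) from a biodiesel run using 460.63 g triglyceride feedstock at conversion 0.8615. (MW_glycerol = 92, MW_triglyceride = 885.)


glycerol = oil * conv * (92/885)
= 460.63 * 0.8615 * 92 / 885
= 41.2527 g

41.2527 g


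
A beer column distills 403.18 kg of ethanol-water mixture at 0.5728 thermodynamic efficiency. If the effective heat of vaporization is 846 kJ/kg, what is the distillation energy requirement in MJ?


E = m * 846 / (eta * 1000)
= 403.18 * 846 / (0.5728 * 1000)
= 595.4788 MJ

595.4788 MJ


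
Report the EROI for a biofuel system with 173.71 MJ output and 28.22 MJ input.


EROI = E_out / E_in
= 173.71 / 28.22
= 6.1556

6.1556


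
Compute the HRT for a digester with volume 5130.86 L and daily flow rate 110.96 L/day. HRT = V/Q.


HRT = V / Q
= 5130.86 / 110.96
= 46.2406 days

46.2406 days


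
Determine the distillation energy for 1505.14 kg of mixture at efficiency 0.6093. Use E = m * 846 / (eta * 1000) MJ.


E = m * 846 / (eta * 1000)
= 1505.14 * 846 / (0.6093 * 1000)
= 2089.8547 MJ

2089.8547 MJ


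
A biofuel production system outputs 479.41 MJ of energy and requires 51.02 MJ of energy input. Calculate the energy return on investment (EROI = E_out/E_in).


EROI = E_out / E_in
= 479.41 / 51.02
= 9.3965

9.3965


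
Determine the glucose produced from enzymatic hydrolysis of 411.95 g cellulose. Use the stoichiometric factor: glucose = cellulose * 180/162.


glucose = cellulose * 180/162
= 411.95 * 180/162
= 457.7222 g

457.7222 g


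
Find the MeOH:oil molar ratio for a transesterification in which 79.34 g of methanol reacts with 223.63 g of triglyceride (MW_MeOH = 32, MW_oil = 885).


Molar ratio = n_MeOH / n_oil = (MeOH/32) / (oil/885) = (MeOH * 885) / (32 * oil)
= (79.34 * 885) / (32 * 223.63)
= 9.8120

9.8120


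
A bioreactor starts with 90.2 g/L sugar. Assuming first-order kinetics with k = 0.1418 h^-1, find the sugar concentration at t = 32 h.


S = S0 * exp(-k * t)
S = 90.2 * exp(-0.1418 * 32)
S = 0.9651 g/L

0.9651 g/L


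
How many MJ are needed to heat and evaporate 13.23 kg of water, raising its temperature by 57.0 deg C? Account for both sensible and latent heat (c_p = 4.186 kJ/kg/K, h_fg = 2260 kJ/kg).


E = m_water * (4.186 * dT + 2260) / 1000
= 13.23 * (4.186 * 57.0 + 2260) / 1000
= 33.0565 MJ

33.0565 MJ


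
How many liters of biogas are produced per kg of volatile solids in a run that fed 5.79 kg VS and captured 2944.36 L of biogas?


Y = V / VS
= 2944.36 / 5.79
= 508.5250 L/kg VS

508.5250 L/kg VS


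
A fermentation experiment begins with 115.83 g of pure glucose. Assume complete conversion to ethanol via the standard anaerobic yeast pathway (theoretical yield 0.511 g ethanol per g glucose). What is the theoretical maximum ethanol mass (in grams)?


Theoretical ethanol yield: m_EtOH = 0.511 * m_glucose
m_EtOH = 0.511 * 115.83 = 59.1891 g

59.1891 g


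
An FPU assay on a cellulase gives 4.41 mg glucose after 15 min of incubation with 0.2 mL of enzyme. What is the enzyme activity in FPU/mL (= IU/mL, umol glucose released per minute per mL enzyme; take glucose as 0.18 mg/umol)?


Activity = glucose_mg / (0.18 mg/umol * V_mL * t_min)
= 4.41 / (0.18 * 0.2 * 15)
= 8.1667 FPU/mL

8.1667 FPU/mL


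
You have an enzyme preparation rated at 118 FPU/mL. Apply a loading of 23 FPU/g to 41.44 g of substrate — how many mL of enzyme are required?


V = dosage * m_sub / activity
V = 23 * 41.44 / 118
V = 8.0773 mL

8.0773 mL


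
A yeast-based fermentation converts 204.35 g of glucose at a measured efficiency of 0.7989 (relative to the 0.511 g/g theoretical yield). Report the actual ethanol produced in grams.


Actual ethanol: m = 0.511 * 204.35 * 0.7989
m = 83.4234 g

83.4234 g


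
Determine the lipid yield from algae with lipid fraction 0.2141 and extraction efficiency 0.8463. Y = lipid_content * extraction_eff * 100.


Y = lipid_content * extraction_eff * 100
= 0.2141 * 0.8463 * 100
= 18.1193%

18.1193%


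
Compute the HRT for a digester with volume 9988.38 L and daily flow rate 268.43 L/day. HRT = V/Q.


HRT = V / Q
= 9988.38 / 268.43
= 37.2104 days

37.2104 days


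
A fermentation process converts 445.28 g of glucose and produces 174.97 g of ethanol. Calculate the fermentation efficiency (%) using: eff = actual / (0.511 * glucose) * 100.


Fermentation efficiency = (actual / (0.511 * glucose)) * 100
= (174.97 / (0.511 * 445.28)) * 100
= 76.8970%

76.8970%


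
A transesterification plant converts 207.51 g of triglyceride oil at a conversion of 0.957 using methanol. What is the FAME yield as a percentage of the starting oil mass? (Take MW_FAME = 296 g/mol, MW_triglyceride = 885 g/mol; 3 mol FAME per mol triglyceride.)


m_FAME = oil * conv * (3 * 296 / 885) = oil * conv * (888/885)
= 207.51 * 0.957 * 888 / 885
= 199.2602 g
Y = m_FAME / oil * 100 = conv * (888/885) * 100
= 0.957 * 888 / 885 * 100
= 96.02%

96.02%


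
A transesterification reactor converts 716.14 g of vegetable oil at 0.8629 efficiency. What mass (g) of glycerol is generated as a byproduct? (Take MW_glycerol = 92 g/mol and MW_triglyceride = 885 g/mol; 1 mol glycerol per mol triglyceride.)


glycerol = oil * conv * (92/885)
= 716.14 * 0.8629 * 92 / 885
= 64.2396 g

64.2396 g


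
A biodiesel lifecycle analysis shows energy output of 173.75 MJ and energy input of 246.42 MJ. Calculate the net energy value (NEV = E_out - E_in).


NEV = E_out - E_in
= 173.75 - 246.42
= -72.6700 MJ

-72.6700 MJ


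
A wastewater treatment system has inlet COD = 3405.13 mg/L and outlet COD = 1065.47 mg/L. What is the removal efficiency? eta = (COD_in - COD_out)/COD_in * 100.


eta = (COD_in - COD_out) / COD_in * 100
= (3405.13 - 1065.47) / 3405.13 * 100
= 68.7099%

68.7099%


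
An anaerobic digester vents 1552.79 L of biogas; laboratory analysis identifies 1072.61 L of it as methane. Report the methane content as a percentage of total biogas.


CH4% = V_CH4 / V_total * 100
= 1072.61 / 1552.79 * 100
= 69.0763%

69.0763%


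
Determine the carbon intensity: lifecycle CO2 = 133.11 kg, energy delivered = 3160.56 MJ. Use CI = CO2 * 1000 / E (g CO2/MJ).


CI = CO2 * 1000 / E
= 133.11 * 1000 / 3160.56
= 42.1160 g CO2/MJ

42.1160 g CO2/MJ


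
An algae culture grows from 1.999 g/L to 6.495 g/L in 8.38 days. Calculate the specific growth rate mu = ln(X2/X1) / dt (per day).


mu = ln(X2/X1) / dt
= ln(6.495/1.999) / 8.38
= 0.1406 per day

0.1406 per day


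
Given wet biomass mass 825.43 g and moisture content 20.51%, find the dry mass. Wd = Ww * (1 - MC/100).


Wd = Ww * (1 - MC/100)
= 825.43 * (1 - 20.51/100)
= 656.1343 g

656.1343 g


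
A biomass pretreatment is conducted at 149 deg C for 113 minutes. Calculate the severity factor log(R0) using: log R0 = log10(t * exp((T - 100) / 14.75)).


logR0 = log10(t * exp((T - 100) / 14.75))
= log10(113 * exp((149 - 100) / 14.75))
= 3.4958

3.4958


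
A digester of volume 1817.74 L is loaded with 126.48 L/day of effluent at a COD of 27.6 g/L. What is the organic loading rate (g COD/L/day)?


OLR = Q * S / V
= 126.48 * 27.6 / 1817.74
= 1.9204 g/L/day

1.9204 g/L/day


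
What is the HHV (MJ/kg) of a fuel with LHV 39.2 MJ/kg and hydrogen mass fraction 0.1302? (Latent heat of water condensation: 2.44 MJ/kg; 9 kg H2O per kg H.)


HHV = LHV + H_frac * 9 * 2.44
= 39.2 + 0.1302 * 9 * 2.44
= 42.0592 MJ/kg

42.0592 MJ/kg


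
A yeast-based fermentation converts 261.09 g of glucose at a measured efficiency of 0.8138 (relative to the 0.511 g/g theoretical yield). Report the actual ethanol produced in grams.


Actual ethanol: m = 0.511 * 261.09 * 0.8138
m = 108.5747 g

108.5747 g


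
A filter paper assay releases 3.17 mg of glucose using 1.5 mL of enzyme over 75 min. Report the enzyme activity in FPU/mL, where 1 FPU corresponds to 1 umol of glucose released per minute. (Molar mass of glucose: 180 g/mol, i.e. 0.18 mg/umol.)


Activity = glucose_mg / (0.18 mg/umol * V_mL * t_min)
= 3.17 / (0.18 * 1.5 * 75)
= 0.1565 FPU/mL

0.1565 FPU/mL


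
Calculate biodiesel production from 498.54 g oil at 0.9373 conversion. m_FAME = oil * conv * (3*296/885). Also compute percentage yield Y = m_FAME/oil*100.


m_FAME = oil * conv * (3 * 296 / 885) = oil * conv * (888/885)
= 498.54 * 0.9373 * 888 / 885
= 468.8655 g
Y = m_FAME / oil * 100 = conv * (888/885) * 100
= 0.9373 * 888 / 885 * 100
= 94.05%

468.8655 g FAME; Y = 94.05%


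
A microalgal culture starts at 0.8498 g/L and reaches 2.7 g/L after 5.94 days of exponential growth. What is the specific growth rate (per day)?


mu = ln(X2/X1) / dt
= ln(2.7/0.8498) / 5.94
= 0.1946 per day

0.1946 per day


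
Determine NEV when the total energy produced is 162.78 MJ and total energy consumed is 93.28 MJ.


NEV = E_out - E_in
= 162.78 - 93.28
= 69.5000 MJ

69.5000 MJ


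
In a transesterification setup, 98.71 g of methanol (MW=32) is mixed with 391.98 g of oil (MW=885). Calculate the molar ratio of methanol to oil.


Molar ratio = n_MeOH / n_oil = (MeOH/32) / (oil/885) = (MeOH * 885) / (32 * oil)
= (98.71 * 885) / (32 * 391.98)
= 6.9645

6.9645


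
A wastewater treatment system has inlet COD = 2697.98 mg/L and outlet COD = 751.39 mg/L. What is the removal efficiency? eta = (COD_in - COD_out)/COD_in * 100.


eta = (COD_in - COD_out) / COD_in * 100
= (2697.98 - 751.39) / 2697.98 * 100
= 72.1499%

72.1499%


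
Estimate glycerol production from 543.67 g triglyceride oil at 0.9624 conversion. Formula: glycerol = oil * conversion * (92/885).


glycerol = oil * conv * (92/885)
= 543.67 * 0.9624 * 92 / 885
= 54.3921 g

54.3921 g


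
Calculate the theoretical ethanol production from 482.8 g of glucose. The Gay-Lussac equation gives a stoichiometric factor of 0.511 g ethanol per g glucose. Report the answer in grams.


Theoretical ethanol yield: m_EtOH = 0.511 * m_glucose
m_EtOH = 0.511 * 482.8 = 246.7108 g

246.7108 g


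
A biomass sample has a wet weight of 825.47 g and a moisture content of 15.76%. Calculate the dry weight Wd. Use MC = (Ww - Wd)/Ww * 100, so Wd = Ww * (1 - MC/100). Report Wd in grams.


Wd = Ww * (1 - MC/100)
= 825.47 * (1 - 15.76/100)
= 695.3759 g

695.3759 g


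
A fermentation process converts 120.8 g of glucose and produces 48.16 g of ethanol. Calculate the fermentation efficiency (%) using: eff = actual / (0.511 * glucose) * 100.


Fermentation efficiency = (actual / (0.511 * glucose)) * 100
= (48.16 / (0.511 * 120.8)) * 100
= 78.0187%

78.0187%


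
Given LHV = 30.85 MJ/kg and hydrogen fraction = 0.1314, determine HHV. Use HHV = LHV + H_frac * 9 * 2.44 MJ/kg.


HHV = LHV + H_frac * 9 * 2.44
= 30.85 + 0.1314 * 9 * 2.44
= 33.7355 MJ/kg

33.7355 MJ/kg


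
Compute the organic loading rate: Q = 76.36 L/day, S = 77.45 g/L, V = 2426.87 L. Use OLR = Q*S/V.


OLR = Q * S / V
= 76.36 * 77.45 / 2426.87
= 2.4369 g/L/day

2.4369 g/L/day


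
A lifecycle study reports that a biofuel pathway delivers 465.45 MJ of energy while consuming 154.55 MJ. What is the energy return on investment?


EROI = E_out / E_in
= 465.45 / 154.55
= 3.0116

3.0116


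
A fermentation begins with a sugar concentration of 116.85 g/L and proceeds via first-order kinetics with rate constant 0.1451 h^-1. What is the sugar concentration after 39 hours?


S = S0 * exp(-k * t)
S = 116.85 * exp(-0.1451 * 39)
S = 0.4074 g/L

0.4074 g/L


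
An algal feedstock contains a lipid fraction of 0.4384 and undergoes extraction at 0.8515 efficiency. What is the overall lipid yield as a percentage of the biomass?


Y = lipid_content * extraction_eff * 100
= 0.4384 * 0.8515 * 100
= 37.3298%

37.3298%


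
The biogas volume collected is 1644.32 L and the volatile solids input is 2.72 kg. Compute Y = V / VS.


Y = V / VS
= 1644.32 / 2.72
= 604.5294 L/kg VS

604.5294 L/kg VS


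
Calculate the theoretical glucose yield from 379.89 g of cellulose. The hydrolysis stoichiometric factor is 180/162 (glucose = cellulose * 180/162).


glucose = cellulose * 180/162
= 379.89 * 180/162
= 422.1000 g

422.1000 g


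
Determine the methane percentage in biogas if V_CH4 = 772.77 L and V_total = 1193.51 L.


CH4% = V_CH4 / V_total * 100
= 772.77 / 1193.51 * 100
= 64.7477%

64.7477%


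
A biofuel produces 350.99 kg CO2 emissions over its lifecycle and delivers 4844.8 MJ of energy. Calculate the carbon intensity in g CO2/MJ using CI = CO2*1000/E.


CI = CO2 * 1000 / E
= 350.99 * 1000 / 4844.8
= 72.4467 g CO2/MJ

72.4467 g CO2/MJ


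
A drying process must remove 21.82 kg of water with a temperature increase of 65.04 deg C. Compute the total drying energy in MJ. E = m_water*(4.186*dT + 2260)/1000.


E = m_water * (4.186 * dT + 2260) / 1000
= 21.82 * (4.186 * 65.04 + 2260) / 1000
= 55.2539 MJ

55.2539 MJ


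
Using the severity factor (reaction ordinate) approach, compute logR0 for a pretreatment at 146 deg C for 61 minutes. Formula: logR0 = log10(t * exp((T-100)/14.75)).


logR0 = log10(t * exp((T - 100) / 14.75))
= log10(61 * exp((146 - 100) / 14.75))
= 3.1397

3.1397


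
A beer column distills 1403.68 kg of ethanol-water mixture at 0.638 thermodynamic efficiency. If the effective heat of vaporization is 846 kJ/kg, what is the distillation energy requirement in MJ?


E = m * 846 / (eta * 1000)
= 1403.68 * 846 / (0.638 * 1000)
= 1861.3061 MJ

1861.3061 MJ


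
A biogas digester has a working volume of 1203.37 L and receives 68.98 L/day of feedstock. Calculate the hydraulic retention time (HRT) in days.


HRT = V / Q
= 1203.37 / 68.98
= 17.4452 days

17.4452 days


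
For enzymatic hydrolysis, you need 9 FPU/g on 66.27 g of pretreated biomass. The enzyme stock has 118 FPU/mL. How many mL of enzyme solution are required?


V = dosage * m_sub / activity
V = 9 * 66.27 / 118
V = 5.0545 mL

5.0545 mL


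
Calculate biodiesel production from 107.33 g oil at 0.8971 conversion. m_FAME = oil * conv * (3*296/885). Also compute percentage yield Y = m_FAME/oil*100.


m_FAME = oil * conv * (3 * 296 / 885) = oil * conv * (888/885)
= 107.33 * 0.8971 * 888 / 885
= 96.6121 g
Y = m_FAME / oil * 100 = conv * (888/885) * 100
= 0.8971 * 888 / 885 * 100
= 90.01%

96.6121 g FAME; Y = 90.01%


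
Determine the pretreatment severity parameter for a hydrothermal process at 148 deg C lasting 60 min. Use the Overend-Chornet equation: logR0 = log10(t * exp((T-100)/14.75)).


logR0 = log10(t * exp((T - 100) / 14.75))
= log10(60 * exp((148 - 100) / 14.75))
= 3.1914

3.1914


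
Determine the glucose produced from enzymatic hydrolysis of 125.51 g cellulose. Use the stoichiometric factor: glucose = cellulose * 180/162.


glucose = cellulose * 180/162
= 125.51 * 180/162
= 139.4556 g

139.4556 g


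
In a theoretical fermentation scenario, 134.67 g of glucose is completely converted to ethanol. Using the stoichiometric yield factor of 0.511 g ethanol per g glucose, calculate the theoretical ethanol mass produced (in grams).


Theoretical ethanol yield: m_EtOH = 0.511 * m_glucose
m_EtOH = 0.511 * 134.67 = 68.8164 g

68.8164 g


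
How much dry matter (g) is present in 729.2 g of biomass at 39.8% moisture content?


Wd = Ww * (1 - MC/100)
= 729.2 * (1 - 39.8/100)
= 438.9784 g

438.9784 g


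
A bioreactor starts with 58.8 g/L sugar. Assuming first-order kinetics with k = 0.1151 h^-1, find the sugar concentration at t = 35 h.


S = S0 * exp(-k * t)
S = 58.8 * exp(-0.1151 * 35)
S = 1.0467 g/L

1.0467 g/L


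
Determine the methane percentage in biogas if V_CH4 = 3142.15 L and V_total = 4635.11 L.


CH4% = V_CH4 / V_total * 100
= 3142.15 / 4635.11 * 100
= 67.7902%

67.7902%


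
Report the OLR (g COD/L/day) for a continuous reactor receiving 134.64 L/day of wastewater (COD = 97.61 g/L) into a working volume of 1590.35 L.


OLR = Q * S / V
= 134.64 * 97.61 / 1590.35
= 8.2637 g/L/day

8.2637 g/L/day


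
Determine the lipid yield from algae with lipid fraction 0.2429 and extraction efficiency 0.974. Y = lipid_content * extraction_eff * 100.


Y = lipid_content * extraction_eff * 100
= 0.2429 * 0.974 * 100
= 23.6585%

23.6585%


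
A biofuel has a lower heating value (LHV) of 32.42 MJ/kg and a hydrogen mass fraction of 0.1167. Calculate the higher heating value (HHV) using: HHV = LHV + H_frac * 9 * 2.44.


HHV = LHV + H_frac * 9 * 2.44
= 32.42 + 0.1167 * 9 * 2.44
= 34.9827 MJ/kg

34.9827 MJ/kg


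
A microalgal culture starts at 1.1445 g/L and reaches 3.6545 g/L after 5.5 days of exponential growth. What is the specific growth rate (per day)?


mu = ln(X2/X1) / dt
= ln(3.6545/1.1445) / 5.5
= 0.2111 per day

0.2111 per day


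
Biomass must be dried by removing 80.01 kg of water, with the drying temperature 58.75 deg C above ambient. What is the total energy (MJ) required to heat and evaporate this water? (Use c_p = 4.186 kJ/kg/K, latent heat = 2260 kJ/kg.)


E = m_water * (4.186 * dT + 2260) / 1000
= 80.01 * (4.186 * 58.75 + 2260) / 1000
= 200.4993 MJ

200.4993 MJ


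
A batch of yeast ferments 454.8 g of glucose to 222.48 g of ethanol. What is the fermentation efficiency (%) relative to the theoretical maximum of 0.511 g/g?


Fermentation efficiency = (actual / (0.511 * glucose)) * 100
= (222.48 / (0.511 * 454.8)) * 100
= 95.7303%

95.7303%


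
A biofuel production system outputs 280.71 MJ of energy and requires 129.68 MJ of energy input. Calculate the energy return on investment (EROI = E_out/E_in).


EROI = E_out / E_in
= 280.71 / 129.68
= 2.1646

2.1646


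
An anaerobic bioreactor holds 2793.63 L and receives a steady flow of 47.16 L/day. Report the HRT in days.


HRT = V / Q
= 2793.63 / 47.16
= 59.2373 days

59.2373 days


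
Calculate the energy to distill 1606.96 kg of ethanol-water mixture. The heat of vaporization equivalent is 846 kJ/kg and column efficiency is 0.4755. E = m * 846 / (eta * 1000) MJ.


E = m * 846 / (eta * 1000)
= 1606.96 * 846 / (0.4755 * 1000)
= 2859.0708 MJ

2859.0708 MJ


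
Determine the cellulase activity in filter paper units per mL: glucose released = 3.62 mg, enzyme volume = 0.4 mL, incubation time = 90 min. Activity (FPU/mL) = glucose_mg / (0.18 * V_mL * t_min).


Activity = glucose_mg / (0.18 mg/umol * V_mL * t_min)
= 3.62 / (0.18 * 0.4 * 90)
= 0.5586 FPU/mL

0.5586 FPU/mL


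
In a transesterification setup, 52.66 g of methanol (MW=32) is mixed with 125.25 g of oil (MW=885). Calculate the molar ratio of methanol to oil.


Molar ratio = n_MeOH / n_oil = (MeOH/32) / (oil/885) = (MeOH * 885) / (32 * oil)
= (52.66 * 885) / (32 * 125.25)
= 11.6278

11.6278


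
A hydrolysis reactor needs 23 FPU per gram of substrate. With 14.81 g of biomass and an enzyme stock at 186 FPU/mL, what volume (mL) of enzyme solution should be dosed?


V = dosage * m_sub / activity
V = 23 * 14.81 / 186
V = 1.8313 mL

1.8313 mL


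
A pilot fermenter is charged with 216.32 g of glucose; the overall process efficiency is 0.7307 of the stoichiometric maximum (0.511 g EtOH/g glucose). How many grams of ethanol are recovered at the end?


Actual ethanol: m = 0.511 * 216.32 * 0.7307
m = 80.7712 g

80.7712 g


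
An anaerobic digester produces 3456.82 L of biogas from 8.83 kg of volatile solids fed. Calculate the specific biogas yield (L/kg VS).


Y = V / VS
= 3456.82 / 8.83
= 391.4858 L/kg VS

391.4858 L/kg VS


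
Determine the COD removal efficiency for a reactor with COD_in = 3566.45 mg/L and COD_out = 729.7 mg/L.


eta = (COD_in - COD_out) / COD_in * 100
= (3566.45 - 729.7) / 3566.45 * 100
= 79.5399%

79.5399%


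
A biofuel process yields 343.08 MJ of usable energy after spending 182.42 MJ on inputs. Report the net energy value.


NEV = E_out - E_in
= 343.08 - 182.42
= 160.6600 MJ

160.6600 MJ


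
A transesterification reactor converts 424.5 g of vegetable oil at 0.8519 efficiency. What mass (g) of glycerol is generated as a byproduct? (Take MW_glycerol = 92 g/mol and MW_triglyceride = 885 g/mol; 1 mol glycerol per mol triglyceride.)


glycerol = oil * conv * (92/885)
= 424.5 * 0.8519 * 92 / 885
= 37.5933 g

37.5933 g


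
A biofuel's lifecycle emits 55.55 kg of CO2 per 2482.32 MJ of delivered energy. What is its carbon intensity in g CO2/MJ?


CI = CO2 * 1000 / E
= 55.55 * 1000 / 2482.32
= 22.3783 g CO2/MJ

22.3783 g CO2/MJ


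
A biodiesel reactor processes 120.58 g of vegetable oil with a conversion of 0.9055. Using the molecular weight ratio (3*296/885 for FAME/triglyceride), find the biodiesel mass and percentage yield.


m_FAME = oil * conv * (3 * 296 / 885) = oil * conv * (888/885)
= 120.58 * 0.9055 * 888 / 885
= 109.5553 g
Y = m_FAME / oil * 100 = conv * (888/885) * 100
= 0.9055 * 888 / 885 * 100
= 90.86%

109.5553 g FAME; Y = 90.86%


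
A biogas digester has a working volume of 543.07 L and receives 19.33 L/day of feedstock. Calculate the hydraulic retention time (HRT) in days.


HRT = V / Q
= 543.07 / 19.33
= 28.0947 days

28.0947 days


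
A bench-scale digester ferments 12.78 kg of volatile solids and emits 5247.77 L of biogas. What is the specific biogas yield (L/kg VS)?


Y = V / VS
= 5247.77 / 12.78
= 410.6236 L/kg VS

410.6236 L/kg VS


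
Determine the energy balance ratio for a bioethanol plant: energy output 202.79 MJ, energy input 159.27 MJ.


EROI = E_out / E_in
= 202.79 / 159.27
= 1.2732

1.2732


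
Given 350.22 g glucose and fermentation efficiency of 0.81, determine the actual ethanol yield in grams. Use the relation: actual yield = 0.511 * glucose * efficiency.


Actual ethanol: m = 0.511 * 350.22 * 0.81
m = 144.9596 g

144.9596 g


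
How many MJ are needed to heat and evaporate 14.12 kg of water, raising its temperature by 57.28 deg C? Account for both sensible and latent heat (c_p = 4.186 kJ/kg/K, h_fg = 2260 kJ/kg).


E = m_water * (4.186 * dT + 2260) / 1000
= 14.12 * (4.186 * 57.28 + 2260) / 1000
= 35.2968 MJ

35.2968 MJ


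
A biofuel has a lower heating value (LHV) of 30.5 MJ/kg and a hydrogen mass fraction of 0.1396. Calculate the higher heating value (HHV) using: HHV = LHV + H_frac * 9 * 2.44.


HHV = LHV + H_frac * 9 * 2.44
= 30.5 + 0.1396 * 9 * 2.44
= 33.5656 MJ/kg

33.5656 MJ/kg


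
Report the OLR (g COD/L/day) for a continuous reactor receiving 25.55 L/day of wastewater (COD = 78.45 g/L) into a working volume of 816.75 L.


OLR = Q * S / V
= 25.55 * 78.45 / 816.75
= 2.4541 g/L/day

2.4541 g/L/day


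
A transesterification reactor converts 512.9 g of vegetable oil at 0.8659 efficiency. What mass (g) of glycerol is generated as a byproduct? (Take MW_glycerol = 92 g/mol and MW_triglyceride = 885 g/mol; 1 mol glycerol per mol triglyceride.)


glycerol = oil * conv * (92/885)
= 512.9 * 0.8659 * 92 / 885
= 46.1684 g

46.1684 g


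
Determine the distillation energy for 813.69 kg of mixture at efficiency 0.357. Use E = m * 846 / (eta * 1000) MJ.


E = m * 846 / (eta * 1000)
= 813.69 * 846 / (0.357 * 1000)
= 1928.2402 MJ

1928.2402 MJ


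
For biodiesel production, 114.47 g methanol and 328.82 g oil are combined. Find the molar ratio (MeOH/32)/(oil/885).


Molar ratio = n_MeOH / n_oil = (MeOH/32) / (oil/885) = (MeOH * 885) / (32 * oil)
= (114.47 * 885) / (32 * 328.82)
= 9.6278

9.6278


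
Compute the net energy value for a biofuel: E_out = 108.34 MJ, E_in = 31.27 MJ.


NEV = E_out - E_in
= 108.34 - 31.27
= 77.0700 MJ

77.0700 MJ


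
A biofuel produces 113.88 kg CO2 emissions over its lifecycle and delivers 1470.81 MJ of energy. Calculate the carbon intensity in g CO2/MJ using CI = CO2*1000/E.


CI = CO2 * 1000 / E
= 113.88 * 1000 / 1470.81
= 77.4267 g CO2/MJ

77.4267 g CO2/MJ


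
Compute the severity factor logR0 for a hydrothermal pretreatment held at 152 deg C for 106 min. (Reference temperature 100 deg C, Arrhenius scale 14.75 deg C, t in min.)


logR0 = log10(t * exp((T - 100) / 14.75))
= log10(106 * exp((152 - 100) / 14.75))
= 3.5564

3.5564


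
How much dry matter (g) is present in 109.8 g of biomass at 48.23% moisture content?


Wd = Ww * (1 - MC/100)
= 109.8 * (1 - 48.23/100)
= 56.8435 g

56.8435 g


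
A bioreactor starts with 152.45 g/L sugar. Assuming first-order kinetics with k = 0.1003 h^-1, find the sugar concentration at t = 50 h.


S = S0 * exp(-k * t)
S = 152.45 * exp(-0.1003 * 50)
S = 1.0119 g/L

1.0119 g/L


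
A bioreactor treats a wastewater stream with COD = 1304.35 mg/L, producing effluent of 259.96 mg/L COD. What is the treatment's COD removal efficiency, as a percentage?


eta = (COD_in - COD_out) / COD_in * 100
= (1304.35 - 259.96) / 1304.35 * 100
= 80.0698%

80.0698%


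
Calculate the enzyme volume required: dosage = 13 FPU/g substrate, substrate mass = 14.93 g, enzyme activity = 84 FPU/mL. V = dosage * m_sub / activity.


V = dosage * m_sub / activity
V = 13 * 14.93 / 84
V = 2.3106 mL

2.3106 mL


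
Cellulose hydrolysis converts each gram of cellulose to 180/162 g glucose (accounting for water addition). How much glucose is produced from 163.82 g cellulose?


glucose = cellulose * 180/162
= 163.82 * 180/162
= 182.0222 g

182.0222 g


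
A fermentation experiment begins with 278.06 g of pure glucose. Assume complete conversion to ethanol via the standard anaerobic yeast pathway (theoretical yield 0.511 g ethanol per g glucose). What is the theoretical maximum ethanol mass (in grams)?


Theoretical ethanol yield: m_EtOH = 0.511 * m_glucose
m_EtOH = 0.511 * 278.06 = 142.0887 g

142.0887 g


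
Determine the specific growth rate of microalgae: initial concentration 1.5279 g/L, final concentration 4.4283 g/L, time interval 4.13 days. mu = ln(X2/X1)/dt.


mu = ln(X2/X1) / dt
= ln(4.4283/1.5279) / 4.13
= 0.2577 per day

0.2577 per day


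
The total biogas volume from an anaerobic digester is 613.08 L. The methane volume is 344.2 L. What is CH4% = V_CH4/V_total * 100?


CH4% = V_CH4 / V_total * 100
= 344.2 / 613.08 * 100
= 56.1428%

56.1428%


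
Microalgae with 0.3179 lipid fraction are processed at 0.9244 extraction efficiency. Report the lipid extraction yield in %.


Y = lipid_content * extraction_eff * 100
= 0.3179 * 0.9244 * 100
= 29.3867%

29.3867%


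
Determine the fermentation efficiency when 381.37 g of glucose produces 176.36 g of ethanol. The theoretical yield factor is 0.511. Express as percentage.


Fermentation efficiency = (actual / (0.511 * glucose)) * 100
= (176.36 / (0.511 * 381.37)) * 100
= 90.4967%

90.4967%


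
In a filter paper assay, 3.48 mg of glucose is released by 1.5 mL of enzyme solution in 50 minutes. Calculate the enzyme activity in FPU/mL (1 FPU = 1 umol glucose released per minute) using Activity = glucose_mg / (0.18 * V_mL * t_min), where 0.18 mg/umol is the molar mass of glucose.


Activity = glucose_mg / (0.18 mg/umol * V_mL * t_min)
= 3.48 / (0.18 * 1.5 * 50)
= 0.2578 FPU/mL

0.2578 FPU/mL


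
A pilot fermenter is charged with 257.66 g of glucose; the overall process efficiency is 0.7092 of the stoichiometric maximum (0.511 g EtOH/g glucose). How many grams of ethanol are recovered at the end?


Actual ethanol: m = 0.511 * 257.66 * 0.7092
m = 93.3763 g

93.3763 g


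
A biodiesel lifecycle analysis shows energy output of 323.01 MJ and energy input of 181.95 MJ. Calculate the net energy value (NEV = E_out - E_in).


NEV = E_out - E_in
= 323.01 - 181.95
= 141.0600 MJ

141.0600 MJ


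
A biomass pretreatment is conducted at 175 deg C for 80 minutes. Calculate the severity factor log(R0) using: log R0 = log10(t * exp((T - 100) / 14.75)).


logR0 = log10(t * exp((T - 100) / 14.75))
= log10(80 * exp((175 - 100) / 14.75))
= 4.1114

4.1114


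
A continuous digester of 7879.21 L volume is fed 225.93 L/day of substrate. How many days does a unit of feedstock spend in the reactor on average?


HRT = V / Q
= 7879.21 / 225.93
= 34.8746 days

34.8746 days


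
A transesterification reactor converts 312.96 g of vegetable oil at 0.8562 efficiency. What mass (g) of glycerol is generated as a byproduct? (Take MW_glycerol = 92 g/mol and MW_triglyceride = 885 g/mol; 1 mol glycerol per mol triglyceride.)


glycerol = oil * conv * (92/885)
= 312.96 * 0.8562 * 92 / 885
= 27.8553 g

27.8553 g


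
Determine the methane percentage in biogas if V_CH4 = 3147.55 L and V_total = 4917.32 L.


CH4% = V_CH4 / V_total * 100
= 3147.55 / 4917.32 * 100
= 64.0095%

64.0095%


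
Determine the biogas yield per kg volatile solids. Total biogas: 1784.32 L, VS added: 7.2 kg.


Y = V / VS
= 1784.32 / 7.2
= 247.8222 L/kg VS

247.8222 L/kg VS


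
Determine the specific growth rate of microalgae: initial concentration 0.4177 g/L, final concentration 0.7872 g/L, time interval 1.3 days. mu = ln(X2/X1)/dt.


mu = ln(X2/X1) / dt
= ln(0.7872/0.4177) / 1.3
= 0.4875 per day

0.4875 per day


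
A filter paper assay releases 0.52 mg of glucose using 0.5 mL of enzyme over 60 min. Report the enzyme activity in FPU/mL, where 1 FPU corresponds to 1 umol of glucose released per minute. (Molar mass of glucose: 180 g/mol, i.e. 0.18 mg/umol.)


Activity = glucose_mg / (0.18 mg/umol * V_mL * t_min)
= 0.52 / (0.18 * 0.5 * 60)
= 0.0963 FPU/mL

0.0963 FPU/mL


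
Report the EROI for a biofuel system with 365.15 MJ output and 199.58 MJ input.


EROI = E_out / E_in
= 365.15 / 199.58
= 1.8296

1.8296


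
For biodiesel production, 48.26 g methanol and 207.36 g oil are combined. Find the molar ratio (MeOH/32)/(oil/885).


Molar ratio = n_MeOH / n_oil = (MeOH/32) / (oil/885) = (MeOH * 885) / (32 * oil)
= (48.26 * 885) / (32 * 207.36)
= 6.4366

6.4366


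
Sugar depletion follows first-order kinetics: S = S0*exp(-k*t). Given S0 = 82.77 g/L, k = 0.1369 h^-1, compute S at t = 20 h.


S = S0 * exp(-k * t)
S = 82.77 * exp(-0.1369 * 20)
S = 5.3552 g/L

5.3552 g/L


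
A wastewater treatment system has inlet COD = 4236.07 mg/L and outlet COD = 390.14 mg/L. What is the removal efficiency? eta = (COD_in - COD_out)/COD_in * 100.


eta = (COD_in - COD_out) / COD_in * 100
= (4236.07 - 390.14) / 4236.07 * 100
= 90.7900%

90.7900%


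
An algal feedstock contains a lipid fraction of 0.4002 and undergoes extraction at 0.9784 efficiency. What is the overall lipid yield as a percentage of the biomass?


Y = lipid_content * extraction_eff * 100
= 0.4002 * 0.9784 * 100
= 39.1556%

39.1556%


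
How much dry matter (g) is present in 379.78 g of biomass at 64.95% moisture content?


Wd = Ww * (1 - MC/100)
= 379.78 * (1 - 64.95/100)
= 133.1129 g

133.1129 g


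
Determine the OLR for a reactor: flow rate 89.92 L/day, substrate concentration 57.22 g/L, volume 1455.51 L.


OLR = Q * S / V
= 89.92 * 57.22 / 1455.51
= 3.5350 g/L/day

3.5350 g/L/day


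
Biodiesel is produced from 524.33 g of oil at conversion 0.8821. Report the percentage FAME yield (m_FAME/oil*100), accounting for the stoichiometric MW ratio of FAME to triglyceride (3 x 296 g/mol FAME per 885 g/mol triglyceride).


m_FAME = oil * conv * (3 * 296 / 885) = oil * conv * (888/885)
= 524.33 * 0.8821 * 888 / 885
= 464.0793 g
Y = m_FAME / oil * 100 = conv * (888/885) * 100
= 0.8821 * 888 / 885 * 100
= 88.51%

88.51%


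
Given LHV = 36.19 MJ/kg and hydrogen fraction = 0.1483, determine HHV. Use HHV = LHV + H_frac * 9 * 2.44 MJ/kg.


HHV = LHV + H_frac * 9 * 2.44
= 36.19 + 0.1483 * 9 * 2.44
= 39.4467 MJ/kg

39.4467 MJ/kg


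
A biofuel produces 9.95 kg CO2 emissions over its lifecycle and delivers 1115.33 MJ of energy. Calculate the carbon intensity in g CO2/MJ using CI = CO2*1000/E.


CI = CO2 * 1000 / E
= 9.95 * 1000 / 1115.33
= 8.9211 g CO2/MJ

8.9211 g CO2/MJ


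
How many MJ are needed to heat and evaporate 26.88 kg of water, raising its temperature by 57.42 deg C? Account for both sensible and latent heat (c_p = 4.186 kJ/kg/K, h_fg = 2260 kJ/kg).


E = m_water * (4.186 * dT + 2260) / 1000
= 26.88 * (4.186 * 57.42 + 2260) / 1000
= 67.2097 MJ

67.2097 MJ


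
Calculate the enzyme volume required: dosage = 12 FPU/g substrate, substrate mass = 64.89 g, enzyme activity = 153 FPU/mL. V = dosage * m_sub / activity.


V = dosage * m_sub / activity
V = 12 * 64.89 / 153
V = 5.0894 mL

5.0894 mL


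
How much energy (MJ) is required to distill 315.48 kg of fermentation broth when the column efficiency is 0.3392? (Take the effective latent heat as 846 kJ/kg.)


E = m * 846 / (eta * 1000)
= 315.48 * 846 / (0.3392 * 1000)
= 786.8399 MJ

786.8399 MJ


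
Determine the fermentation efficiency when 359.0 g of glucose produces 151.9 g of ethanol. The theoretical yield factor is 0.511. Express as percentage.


Fermentation efficiency = (actual / (0.511 * glucose)) * 100
= (151.9 / (0.511 * 359.0)) * 100
= 82.8023%

82.8023%


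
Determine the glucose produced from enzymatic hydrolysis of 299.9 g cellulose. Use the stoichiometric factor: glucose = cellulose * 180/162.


glucose = cellulose * 180/162
= 299.9 * 180/162
= 333.2222 g

333.2222 g


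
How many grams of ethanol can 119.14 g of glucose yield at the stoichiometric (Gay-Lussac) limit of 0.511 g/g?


Theoretical ethanol yield: m_EtOH = 0.511 * m_glucose
m_EtOH = 0.511 * 119.14 = 60.8805 g

60.8805 g


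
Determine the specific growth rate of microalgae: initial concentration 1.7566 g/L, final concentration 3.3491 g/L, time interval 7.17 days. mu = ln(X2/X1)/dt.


mu = ln(X2/X1) / dt
= ln(3.3491/1.7566) / 7.17
= 0.0900 per day

0.0900 per day


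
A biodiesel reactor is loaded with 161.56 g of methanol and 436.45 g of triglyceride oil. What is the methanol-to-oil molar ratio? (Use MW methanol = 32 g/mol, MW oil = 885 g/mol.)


Molar ratio = n_MeOH / n_oil = (MeOH/32) / (oil/885) = (MeOH * 885) / (32 * oil)
= (161.56 * 885) / (32 * 436.45)
= 10.2375

10.2375


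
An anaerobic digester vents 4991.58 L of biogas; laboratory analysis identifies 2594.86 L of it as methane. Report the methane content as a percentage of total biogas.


CH4% = V_CH4 / V_total * 100
= 2594.86 / 4991.58 * 100
= 51.9847%

51.9847%


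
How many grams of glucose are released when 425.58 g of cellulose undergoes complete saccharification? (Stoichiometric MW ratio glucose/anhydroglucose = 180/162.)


glucose = cellulose * 180/162
= 425.58 * 180/162
= 472.8667 g

472.8667 g


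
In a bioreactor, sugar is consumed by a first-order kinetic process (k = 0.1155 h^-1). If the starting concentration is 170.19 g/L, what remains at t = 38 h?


S = S0 * exp(-k * t)
S = 170.19 * exp(-0.1155 * 38)
S = 2.1126 g/L

2.1126 g/L


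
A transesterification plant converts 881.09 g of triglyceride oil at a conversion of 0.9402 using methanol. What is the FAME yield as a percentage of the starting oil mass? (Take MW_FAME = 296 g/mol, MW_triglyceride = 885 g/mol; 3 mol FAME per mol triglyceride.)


m_FAME = oil * conv * (3 * 296 / 885) = oil * conv * (888/885)
= 881.09 * 0.9402 * 888 / 885
= 831.2090 g
Y = m_FAME / oil * 100 = conv * (888/885) * 100
= 0.9402 * 888 / 885 * 100
= 94.34%

94.34%


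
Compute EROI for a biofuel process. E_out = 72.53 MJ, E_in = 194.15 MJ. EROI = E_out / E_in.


EROI = E_out / E_in
= 72.53 / 194.15
= 0.3736

0.3736


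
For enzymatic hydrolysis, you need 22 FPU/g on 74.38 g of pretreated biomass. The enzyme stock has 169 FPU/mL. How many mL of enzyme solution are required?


V = dosage * m_sub / activity
V = 22 * 74.38 / 169
V = 9.6826 mL

9.6826 mL


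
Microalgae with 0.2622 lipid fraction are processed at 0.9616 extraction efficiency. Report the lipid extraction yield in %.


Y = lipid_content * extraction_eff * 100
= 0.2622 * 0.9616 * 100
= 25.2132%

25.2132%


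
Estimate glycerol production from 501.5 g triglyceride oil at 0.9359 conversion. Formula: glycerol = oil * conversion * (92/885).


glycerol = oil * conv * (92/885)
= 501.5 * 0.9359 * 92 / 885
= 48.7916 g

48.7916 g


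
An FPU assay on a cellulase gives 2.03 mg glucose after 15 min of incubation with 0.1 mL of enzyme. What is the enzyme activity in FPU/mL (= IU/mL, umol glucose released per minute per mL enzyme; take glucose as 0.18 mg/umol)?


Activity = glucose_mg / (0.18 mg/umol * V_mL * t_min)
= 2.03 / (0.18 * 0.1 * 15)
= 7.5185 FPU/mL

7.5185 FPU/mL
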